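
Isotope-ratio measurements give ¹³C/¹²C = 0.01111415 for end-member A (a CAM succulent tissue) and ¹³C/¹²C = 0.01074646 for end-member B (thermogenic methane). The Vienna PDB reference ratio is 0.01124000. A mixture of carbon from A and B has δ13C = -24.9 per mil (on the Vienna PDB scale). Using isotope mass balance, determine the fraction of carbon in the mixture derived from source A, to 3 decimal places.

δ_A = (0.01111415/0.01124000 − 1)×1000 = (0.988803 − 1)×1000 = -11.197 per mil
δ_B = (0.01074646/0.01124000 − 1)×1000 = (0.956091 − 1)×1000 = -43.909 per mil
f_A = (δ_mix − δ_B)/(δ_A − δ_B) = (-24.9 − (-43.909))/(-11.197 − (-43.909))
f_A = 19.009 / 32.713 = 0.5811

0.581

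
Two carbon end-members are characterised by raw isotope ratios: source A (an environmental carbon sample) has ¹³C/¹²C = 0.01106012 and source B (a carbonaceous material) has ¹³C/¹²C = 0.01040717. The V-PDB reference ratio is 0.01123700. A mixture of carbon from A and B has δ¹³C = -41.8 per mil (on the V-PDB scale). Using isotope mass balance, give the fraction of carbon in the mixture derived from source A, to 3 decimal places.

δ_A = (0.01106012/0.01123700 − 1)×1000 = (0.984259 − 1)×1000 = -15.741 per mil
δ_B = (0.01040717/0.01123700 − 1)×1000 = (0.926152 − 1)×1000 = -73.848 per mil
f_A = (δ_mix − δ_B)/(δ_A − δ_B) = (-41.8 − (-73.848))/(-15.741 − (-73.848))
f_A = 32.048 / 58.107 = 0.5515

0.552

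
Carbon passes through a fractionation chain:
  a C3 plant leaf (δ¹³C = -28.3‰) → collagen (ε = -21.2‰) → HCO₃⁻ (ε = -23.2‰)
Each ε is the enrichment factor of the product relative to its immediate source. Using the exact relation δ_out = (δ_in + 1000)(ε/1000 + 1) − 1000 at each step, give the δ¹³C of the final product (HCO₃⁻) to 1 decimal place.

step 1: δ = (-28.30 + 1000)·(-21.2/1000 + 1) − 1000 = -48.90‰
step 2: δ = (-48.90 + 1000)·(-23.2/1000 + 1) − 1000 = -70.97‰

-71.0‰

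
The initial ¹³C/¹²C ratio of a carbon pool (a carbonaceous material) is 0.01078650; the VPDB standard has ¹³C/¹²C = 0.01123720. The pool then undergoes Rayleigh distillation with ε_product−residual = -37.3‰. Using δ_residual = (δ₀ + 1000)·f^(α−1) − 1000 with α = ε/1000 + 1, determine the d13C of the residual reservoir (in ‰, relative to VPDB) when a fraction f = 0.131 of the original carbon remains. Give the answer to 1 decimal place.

δ₀ = (0.01078650/0.01123720 − 1)×1000 = (0.959892 − 1)×1000 = -40.108‰
α − 1 = ε/1000 = -0.0373
f^(α−1) = 0.131^(-0.0373) = 1.078762
δ_res = (-40.108 + 1000) × 1.078762 − 1000 = 1035.496 − 1000 = 35.50‰

35.5‰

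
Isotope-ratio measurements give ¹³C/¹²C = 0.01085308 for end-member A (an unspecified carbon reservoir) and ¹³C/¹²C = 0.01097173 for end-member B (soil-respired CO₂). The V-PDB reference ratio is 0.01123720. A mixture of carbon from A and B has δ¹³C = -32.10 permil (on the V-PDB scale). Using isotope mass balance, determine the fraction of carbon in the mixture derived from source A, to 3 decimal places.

0.803

δ_A = (0.01085308/0.01123720 − 1)×1000 = (0.965817 − 1)×1000 = -34.183 permil
δ_B = (0.01097173/0.01123720 − 1)×1000 = (0.976376 − 1)×1000 = -23.624 permil
f_A = (δ_mix − δ_B)/(δ_A − δ_B) = (-32.10 − (-23.624))/(-34.183 − (-23.624))
f_A = -8.476 / -10.559 = 0.8027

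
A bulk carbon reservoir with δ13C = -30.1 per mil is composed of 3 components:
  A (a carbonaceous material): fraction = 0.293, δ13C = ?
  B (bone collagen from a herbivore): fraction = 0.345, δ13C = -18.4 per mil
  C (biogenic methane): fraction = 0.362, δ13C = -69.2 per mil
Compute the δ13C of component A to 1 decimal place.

4.4 per mil

Isotope mass balance: δ_bulk = Σ fᵢ·δᵢ.
-30.1 = 0.293×δ_A + 0.345×(-18.4) + 0.362×(-69.2)
0.293·δ_A = -30.1 − (-31.398) = 1.298
δ_A = 1.298 / 0.293 = 4.43 per mil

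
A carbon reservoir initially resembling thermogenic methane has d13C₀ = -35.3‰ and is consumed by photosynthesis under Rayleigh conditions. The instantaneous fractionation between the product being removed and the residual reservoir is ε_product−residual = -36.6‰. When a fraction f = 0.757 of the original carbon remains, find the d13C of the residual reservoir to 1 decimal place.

-25.4‰

Rayleigh residual: δ_res = (δ₀ + 1000)·f^(α−1) − 1000
α = ε/1000 + 1 = 0.96340, so α − 1 = -0.03660
f^(α−1) = 0.757^(-0.03660) = 1.010241
δ_res = (-35.3 + 1000) × 1.010241 − 1000 = 974.580 − 1000 = -25.42‰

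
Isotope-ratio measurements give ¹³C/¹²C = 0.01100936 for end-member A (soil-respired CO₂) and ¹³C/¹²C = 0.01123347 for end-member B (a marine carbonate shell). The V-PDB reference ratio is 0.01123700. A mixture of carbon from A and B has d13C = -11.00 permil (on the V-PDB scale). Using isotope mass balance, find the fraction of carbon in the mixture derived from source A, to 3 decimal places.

0.536

δ_A = (0.01100936/0.01123700 − 1)×1000 = (0.979742 − 1)×1000 = -20.258 permil
δ_B = (0.01123347/0.01123700 − 1)×1000 = (0.999686 − 1)×1000 = -0.314 permil
f_A = (δ_mix − δ_B)/(δ_A − δ_B) = (-11.00 − (-0.314))/(-20.258 − (-0.314))
f_A = -10.686 / -19.944 = 0.5358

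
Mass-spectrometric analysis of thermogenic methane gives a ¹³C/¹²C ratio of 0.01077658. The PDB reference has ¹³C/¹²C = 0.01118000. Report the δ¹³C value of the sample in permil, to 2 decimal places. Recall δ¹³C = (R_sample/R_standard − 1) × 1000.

-36.08 permil

δ¹³C = (R_sample / R_standard − 1) × 1000
R_sample / R_standard = 0.01077658 / 0.01118000 = 0.963916
δ¹³C = (0.963916 − 1) × 1000 = -36.084 permil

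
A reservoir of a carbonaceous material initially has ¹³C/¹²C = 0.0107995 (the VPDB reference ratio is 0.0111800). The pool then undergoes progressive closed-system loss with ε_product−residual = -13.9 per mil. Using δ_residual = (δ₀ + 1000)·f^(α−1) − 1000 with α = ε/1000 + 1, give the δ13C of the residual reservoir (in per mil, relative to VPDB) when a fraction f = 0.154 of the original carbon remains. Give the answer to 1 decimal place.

δ₀ = (0.0107995/0.0111800 − 1)×1000 = (0.965966 − 1)×1000 = -34.034 per mil
α − 1 = ε/1000 = -0.0139
f^(α−1) = 0.154^(-0.0139) = 1.026345
δ_res = (-34.034 + 1000) × 1.026345 − 1000 = 991.415 − 1000 = -8.59 per mil

-8.6 per mil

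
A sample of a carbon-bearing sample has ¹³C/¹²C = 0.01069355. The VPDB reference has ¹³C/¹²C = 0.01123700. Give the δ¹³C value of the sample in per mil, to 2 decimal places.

δ¹³C = (R_sample / R_standard − 1) × 1000
R_sample / R_standard = 0.01069355 / 0.01123700 = 0.951637
δ¹³C = (0.951637 − 1) × 1000 = -48.363 per mil

-48.36 per mil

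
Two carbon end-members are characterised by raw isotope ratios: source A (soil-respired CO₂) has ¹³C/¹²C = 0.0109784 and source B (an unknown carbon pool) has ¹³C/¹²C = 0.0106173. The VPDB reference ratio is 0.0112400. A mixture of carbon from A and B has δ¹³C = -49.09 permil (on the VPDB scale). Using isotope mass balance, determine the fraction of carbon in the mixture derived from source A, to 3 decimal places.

0.196

δ_A = (0.0109784/0.0112400 − 1)×1000 = (0.976726 − 1)×1000 = -23.274 permil
δ_B = (0.0106173/0.0112400 − 1)×1000 = (0.944600 − 1)×1000 = -55.400 permil
f_A = (δ_mix − δ_B)/(δ_A − δ_B) = (-49.09 − (-55.400))/(-23.274 − (-55.400))
f_A = 6.310 / 32.126 = 0.1964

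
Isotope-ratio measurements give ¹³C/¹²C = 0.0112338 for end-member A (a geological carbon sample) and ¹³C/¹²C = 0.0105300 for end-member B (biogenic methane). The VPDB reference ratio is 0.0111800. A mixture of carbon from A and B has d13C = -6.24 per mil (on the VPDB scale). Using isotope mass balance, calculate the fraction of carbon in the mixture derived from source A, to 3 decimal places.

δ_A = (0.0112338/0.0111800 − 1)×1000 = (1.004812 − 1)×1000 = 4.812 per mil
δ_B = (0.0105300/0.0111800 − 1)×1000 = (0.941860 − 1)×1000 = -58.140 per mil
f_A = (δ_mix − δ_B)/(δ_A − δ_B) = (-6.24 − (-58.140))/(4.812 − (-58.140))
f_A = 51.900 / 62.952 = 0.8244

0.824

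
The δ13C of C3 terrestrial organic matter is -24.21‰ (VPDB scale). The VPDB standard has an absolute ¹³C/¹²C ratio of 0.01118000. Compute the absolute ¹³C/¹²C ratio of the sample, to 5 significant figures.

0.010909

R_sample = R_standard × (δ13C/1000 + 1)
R_sample = 0.01118000 × (-24.21/1000 + 1) = 0.01118000 × 0.975790
R_sample = 0.0109093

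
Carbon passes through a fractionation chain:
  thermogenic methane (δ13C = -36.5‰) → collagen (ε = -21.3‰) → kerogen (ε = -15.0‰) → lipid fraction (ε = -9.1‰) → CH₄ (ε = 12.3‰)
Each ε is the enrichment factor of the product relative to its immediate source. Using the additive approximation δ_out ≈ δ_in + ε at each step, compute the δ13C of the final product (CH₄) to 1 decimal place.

-69.6‰

step 1: δ ≈ -36.5 + (-21.3) = -57.8‰
step 2: δ ≈ -57.8 + (-15.0) = -72.8‰
step 3: δ ≈ -72.8 + (-9.1) = -81.9‰
step 4: δ ≈ -81.9 + (12.3) = -69.6‰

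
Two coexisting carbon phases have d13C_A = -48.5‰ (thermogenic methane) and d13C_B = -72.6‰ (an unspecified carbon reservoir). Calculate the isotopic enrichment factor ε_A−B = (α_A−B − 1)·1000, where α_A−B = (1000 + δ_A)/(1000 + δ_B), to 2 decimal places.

25.99‰

α_A−B = (1000 + -48.5) / (1000 + -72.6) = 951.5 / 927.4 = 1.025987
ε_A−B = (1.025987 − 1) × 1000 = 25.987‰
(The approximation ε ≈ δ_A − δ_B would give 24.1‰.)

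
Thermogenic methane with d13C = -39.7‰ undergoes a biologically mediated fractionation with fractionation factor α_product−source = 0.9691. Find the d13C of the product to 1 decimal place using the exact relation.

δ_product = (δ_source + 1000)·α − 1000
δ_product = (-39.7 + 1000) × 0.9691 − 1000
δ_product = 930.627 − 1000 = -69.37‰

-69.4‰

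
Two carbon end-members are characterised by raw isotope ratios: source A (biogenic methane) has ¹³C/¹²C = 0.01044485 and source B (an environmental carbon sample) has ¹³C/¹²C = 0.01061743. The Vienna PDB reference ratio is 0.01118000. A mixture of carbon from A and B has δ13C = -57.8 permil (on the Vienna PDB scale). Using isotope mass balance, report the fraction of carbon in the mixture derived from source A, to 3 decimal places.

0.485

δ_A = (0.01044485/0.01118000 − 1)×1000 = (0.934244 − 1)×1000 = -65.756 permil
δ_B = (0.01061743/0.01118000 − 1)×1000 = (0.949681 − 1)×1000 = -50.319 permil
f_A = (δ_mix − δ_B)/(δ_A − δ_B) = (-57.8 − (-50.319))/(-65.756 − (-50.319))
f_A = -7.481 / -15.436 = 0.4846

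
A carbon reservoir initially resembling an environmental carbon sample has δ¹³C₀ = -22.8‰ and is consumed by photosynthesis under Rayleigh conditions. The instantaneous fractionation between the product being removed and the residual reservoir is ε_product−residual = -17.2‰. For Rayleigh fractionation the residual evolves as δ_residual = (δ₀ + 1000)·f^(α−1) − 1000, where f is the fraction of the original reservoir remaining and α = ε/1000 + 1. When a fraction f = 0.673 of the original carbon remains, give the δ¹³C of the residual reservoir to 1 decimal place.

Rayleigh residual: δ_res = (δ₀ + 1000)·f^(α−1) − 1000
α = ε/1000 + 1 = 0.98280, so α − 1 = -0.01720
f^(α−1) = 0.673^(-0.01720) = 1.006835
δ_res = (-22.8 + 1000) × 1.006835 − 1000 = 983.879 − 1000 = -16.12‰

-16.1‰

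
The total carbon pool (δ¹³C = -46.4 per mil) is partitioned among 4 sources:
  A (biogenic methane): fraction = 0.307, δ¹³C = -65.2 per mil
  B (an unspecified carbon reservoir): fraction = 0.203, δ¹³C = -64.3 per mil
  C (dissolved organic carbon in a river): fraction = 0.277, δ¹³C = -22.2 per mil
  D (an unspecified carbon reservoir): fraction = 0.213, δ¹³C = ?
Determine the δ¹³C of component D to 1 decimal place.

-33.7 per mil

Isotope mass balance: δ_bulk = Σ fᵢ·δᵢ.
-46.4 = 0.307×(-65.2) + 0.203×(-64.3) + 0.277×(-22.2) + 0.213×δ_D
0.213·δ_D = -46.4 − (-39.219) = -7.181
δ_D = -7.181 / 0.213 = -33.72 per mil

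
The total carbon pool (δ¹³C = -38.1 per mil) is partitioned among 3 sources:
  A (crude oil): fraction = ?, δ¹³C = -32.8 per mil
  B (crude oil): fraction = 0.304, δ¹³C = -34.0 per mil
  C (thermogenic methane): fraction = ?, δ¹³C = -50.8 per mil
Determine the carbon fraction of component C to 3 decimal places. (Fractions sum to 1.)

Let f_C and f_A be the unknown fractions; fractions sum to 1 so f_C + f_A = 0.696.
Mass balance: Σ fᵢ·δᵢ = δ_bulk ⇒ f_C·(-50.8) + f_A·(-32.8) = -38.1 − (-10.336) = -27.764
Substitute f_A = 0.696 − f_C:
f_C·(-50.8 − -32.8) = -27.764 − 0.696×(-32.8) = -4.935
f_C = -4.935 / -18.0 = 0.2742

0.274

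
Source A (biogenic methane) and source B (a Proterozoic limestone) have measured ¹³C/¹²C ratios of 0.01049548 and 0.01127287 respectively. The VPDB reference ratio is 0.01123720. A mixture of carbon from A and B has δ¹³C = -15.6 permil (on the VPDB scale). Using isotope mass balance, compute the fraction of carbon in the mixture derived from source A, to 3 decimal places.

0.271

δ_A = (0.01049548/0.01123720 − 1)×1000 = (0.933994 − 1)×1000 = -66.006 permil
δ_B = (0.01127287/0.01123720 − 1)×1000 = (1.003174 − 1)×1000 = 3.174 permil
f_A = (δ_mix − δ_B)/(δ_A − δ_B) = (-15.6 − (3.174))/(-66.006 − (3.174))
f_A = -18.774 / -69.180 = 0.2714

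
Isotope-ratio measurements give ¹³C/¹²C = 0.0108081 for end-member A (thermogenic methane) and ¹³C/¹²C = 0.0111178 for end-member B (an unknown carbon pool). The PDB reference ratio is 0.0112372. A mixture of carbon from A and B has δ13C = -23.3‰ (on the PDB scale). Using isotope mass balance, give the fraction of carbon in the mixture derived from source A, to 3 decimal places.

δ_A = (0.0108081/0.0112372 − 1)×1000 = (0.961814 − 1)×1000 = -38.186‰
δ_B = (0.0111178/0.0112372 − 1)×1000 = (0.989375 − 1)×1000 = -10.625‰
f_A = (δ_mix − δ_B)/(δ_A − δ_B) = (-23.3 − (-10.625))/(-38.186 − (-10.625))
f_A = -12.675 / -27.560 = 0.4599

0.460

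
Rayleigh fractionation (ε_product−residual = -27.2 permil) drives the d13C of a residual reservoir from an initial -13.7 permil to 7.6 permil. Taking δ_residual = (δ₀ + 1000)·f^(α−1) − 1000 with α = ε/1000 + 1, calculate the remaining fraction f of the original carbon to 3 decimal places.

α − 1 = ε/1000 = -0.0272
(δ_res + 1000)/(δ₀ + 1000) = (7.6 + 1000)/(-13.7 + 1000) = 1007.6/986.3 = 1.021596
f = 1.021596^(1/-0.0272) = exp(ln(1.021596)/-0.0272) = exp(0.02137/-0.0272)
f = exp(-0.7855) = 0.4559

0.456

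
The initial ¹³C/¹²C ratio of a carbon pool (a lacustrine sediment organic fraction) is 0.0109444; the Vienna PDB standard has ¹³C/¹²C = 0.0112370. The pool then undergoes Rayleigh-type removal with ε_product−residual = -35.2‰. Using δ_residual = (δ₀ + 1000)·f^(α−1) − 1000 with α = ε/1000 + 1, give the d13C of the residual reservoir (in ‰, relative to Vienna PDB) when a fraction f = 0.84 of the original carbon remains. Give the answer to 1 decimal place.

-20.0‰

δ₀ = (0.0109444/0.0112370 − 1)×1000 = (0.973961 − 1)×1000 = -26.039‰
α − 1 = ε/1000 = -0.0352
f^(α−1) = 0.84^(-0.0352) = 1.006156
δ_res = (-26.039 + 1000) × 1.006156 − 1000 = 979.957 − 1000 = -20.04‰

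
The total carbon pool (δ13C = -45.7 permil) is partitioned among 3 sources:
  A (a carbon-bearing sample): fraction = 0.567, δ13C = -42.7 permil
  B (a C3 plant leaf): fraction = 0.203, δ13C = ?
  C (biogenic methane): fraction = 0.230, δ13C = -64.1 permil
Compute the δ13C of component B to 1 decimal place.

-33.2 permil

Isotope mass balance: δ_bulk = Σ fᵢ·δᵢ.
-45.7 = 0.567×(-42.7) + 0.203×δ_B + 0.230×(-64.1)
0.203·δ_B = -45.7 − (-38.954) = -6.746
δ_B = -6.746 / 0.203 = -33.23 permil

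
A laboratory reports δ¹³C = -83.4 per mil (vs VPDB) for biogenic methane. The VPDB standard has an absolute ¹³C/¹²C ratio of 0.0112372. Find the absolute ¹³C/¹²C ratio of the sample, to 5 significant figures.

0.010300

R_sample = R_standard × (δ¹³C/1000 + 1)
R_sample = 0.0112372 × (-83.4/1000 + 1) = 0.0112372 × 0.916600
R_sample = 0.0103000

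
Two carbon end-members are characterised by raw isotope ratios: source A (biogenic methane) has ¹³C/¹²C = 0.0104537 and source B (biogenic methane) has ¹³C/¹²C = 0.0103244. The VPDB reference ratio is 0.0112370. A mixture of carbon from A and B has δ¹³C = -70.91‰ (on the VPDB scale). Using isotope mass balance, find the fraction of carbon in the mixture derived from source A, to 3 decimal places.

0.895

δ_A = (0.0104537/0.0112370 − 1)×1000 = (0.930293 − 1)×1000 = -69.707‰
δ_B = (0.0103244/0.0112370 − 1)×1000 = (0.918786 − 1)×1000 = -81.214‰
f_A = (δ_mix − δ_B)/(δ_A − δ_B) = (-70.91 − (-81.214))/(-69.707 − (-81.214))
f_A = 10.304 / 11.507 = 0.8955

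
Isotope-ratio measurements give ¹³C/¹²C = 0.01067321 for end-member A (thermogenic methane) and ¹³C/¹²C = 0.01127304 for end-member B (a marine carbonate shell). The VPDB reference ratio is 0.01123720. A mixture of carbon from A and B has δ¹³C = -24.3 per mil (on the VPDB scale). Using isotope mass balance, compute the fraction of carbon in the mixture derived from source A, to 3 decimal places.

δ_A = (0.01067321/0.01123720 − 1)×1000 = (0.949810 − 1)×1000 = -50.190 per mil
δ_B = (0.01127304/0.01123720 − 1)×1000 = (1.003189 − 1)×1000 = 3.189 per mil
f_A = (δ_mix − δ_B)/(δ_A − δ_B) = (-24.3 − (3.189))/(-50.190 − (3.189))
f_A = -27.489 / -53.379 = 0.5150

0.515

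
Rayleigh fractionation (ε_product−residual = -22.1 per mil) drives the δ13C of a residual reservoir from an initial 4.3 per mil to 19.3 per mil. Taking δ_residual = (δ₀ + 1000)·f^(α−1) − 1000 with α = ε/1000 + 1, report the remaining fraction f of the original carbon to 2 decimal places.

α − 1 = ε/1000 = -0.0221
(δ_res + 1000)/(δ₀ + 1000) = (19.3 + 1000)/(4.3 + 1000) = 1019.3/1004.3 = 1.014936
f = 1.014936^(1/-0.0221) = exp(ln(1.014936)/-0.0221) = exp(0.01483/-0.0221)
f = exp(-0.6708) = 0.5113

0.51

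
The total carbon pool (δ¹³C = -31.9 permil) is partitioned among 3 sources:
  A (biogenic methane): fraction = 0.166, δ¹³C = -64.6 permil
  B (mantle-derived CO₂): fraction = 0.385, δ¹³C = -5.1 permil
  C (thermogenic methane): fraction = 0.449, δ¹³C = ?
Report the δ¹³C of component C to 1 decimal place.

Isotope mass balance: δ_bulk = Σ fᵢ·δᵢ.
-31.9 = 0.166×(-64.6) + 0.385×(-5.1) + 0.449×δ_C
0.449·δ_C = -31.9 − (-12.687) = -19.213
δ_C = -19.213 / 0.449 = -42.79 permil

-42.8 permil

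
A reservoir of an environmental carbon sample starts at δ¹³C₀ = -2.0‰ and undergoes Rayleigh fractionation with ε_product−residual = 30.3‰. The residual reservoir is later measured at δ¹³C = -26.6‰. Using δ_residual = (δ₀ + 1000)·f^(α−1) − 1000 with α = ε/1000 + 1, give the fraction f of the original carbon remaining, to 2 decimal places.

0.44

α − 1 = ε/1000 = 0.0303
(δ_res + 1000)/(δ₀ + 1000) = (-26.6 + 1000)/(-2.0 + 1000) = 973.4/998.0 = 0.975351
f = 0.975351^(1/0.0303) = exp(ln(0.975351)/0.0303) = exp(-0.02496/0.0303)
f = exp(-0.8237) = 0.4388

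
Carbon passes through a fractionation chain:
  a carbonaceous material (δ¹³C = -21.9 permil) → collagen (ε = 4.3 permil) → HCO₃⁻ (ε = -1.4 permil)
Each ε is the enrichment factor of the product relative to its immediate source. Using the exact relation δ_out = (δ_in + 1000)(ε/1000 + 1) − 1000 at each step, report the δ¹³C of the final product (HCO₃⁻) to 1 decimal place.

-19.1 permil

step 1: δ = (-21.90 + 1000)·(4.3/1000 + 1) − 1000 = -17.69 permil
step 2: δ = (-17.69 + 1000)·(-1.4/1000 + 1) − 1000 = -19.07 permil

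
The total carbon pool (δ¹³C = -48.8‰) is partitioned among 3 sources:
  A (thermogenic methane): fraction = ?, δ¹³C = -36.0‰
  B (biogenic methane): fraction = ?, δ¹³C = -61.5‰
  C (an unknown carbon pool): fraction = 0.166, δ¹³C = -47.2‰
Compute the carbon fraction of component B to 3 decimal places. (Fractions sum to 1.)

0.429

Let f_B and f_A be the unknown fractions; fractions sum to 1 so f_B + f_A = 0.834.
Mass balance: Σ fᵢ·δᵢ = δ_bulk ⇒ f_B·(-61.5) + f_A·(-36.0) = -48.8 − (-7.835) = -40.965
Substitute f_A = 0.834 − f_B:
f_B·(-61.5 − -36.0) = -40.965 − 0.834×(-36.0) = -10.941
f_B = -10.941 / -25.5 = 0.4291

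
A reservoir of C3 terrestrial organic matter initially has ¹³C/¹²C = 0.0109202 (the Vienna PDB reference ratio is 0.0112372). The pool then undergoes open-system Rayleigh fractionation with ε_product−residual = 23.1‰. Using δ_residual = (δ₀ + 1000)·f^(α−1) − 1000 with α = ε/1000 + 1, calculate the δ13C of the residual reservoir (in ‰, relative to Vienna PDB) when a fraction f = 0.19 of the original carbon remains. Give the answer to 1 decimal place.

δ₀ = (0.0109202/0.0112372 − 1)×1000 = (0.971790 − 1)×1000 = -28.210‰
α − 1 = ε/1000 = 0.0231
f^(α−1) = 0.19^(0.0231) = 0.962364
δ_res = (-28.210 + 1000) × 0.962364 − 1000 = 935.215 − 1000 = -64.78‰

-64.8‰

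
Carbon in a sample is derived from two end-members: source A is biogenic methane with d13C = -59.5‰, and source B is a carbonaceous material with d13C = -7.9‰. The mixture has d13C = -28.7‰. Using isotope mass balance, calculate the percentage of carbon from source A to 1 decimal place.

40.3%

δ_mix = f_A·δ_A + (1 − f_A)·δ_B  ⇒  f_A = (δ_mix − δ_B)/(δ_A − δ_B)
f_A = (-28.7 − (-7.9)) / (-59.5 − (-7.9))
f_A = -20.8 / -51.6 = 0.4031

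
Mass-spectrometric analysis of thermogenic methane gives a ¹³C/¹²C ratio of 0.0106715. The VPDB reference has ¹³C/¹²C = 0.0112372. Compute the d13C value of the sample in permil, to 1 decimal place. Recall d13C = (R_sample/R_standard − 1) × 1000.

-50.3 permil

d13C = (R_sample / R_standard − 1) × 1000
R_sample / R_standard = 0.0106715 / 0.0112372 = 0.949658
d13C = (0.949658 − 1) × 1000 = -50.34 permil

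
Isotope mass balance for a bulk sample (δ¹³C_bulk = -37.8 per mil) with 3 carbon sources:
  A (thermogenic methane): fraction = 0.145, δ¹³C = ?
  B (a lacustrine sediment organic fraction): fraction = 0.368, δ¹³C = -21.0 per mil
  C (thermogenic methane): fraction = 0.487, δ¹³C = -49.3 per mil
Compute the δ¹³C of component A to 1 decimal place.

-41.8 per mil

Isotope mass balance: δ_bulk = Σ fᵢ·δᵢ.
-37.8 = 0.145×δ_A + 0.368×(-21.0) + 0.487×(-49.3)
0.145·δ_A = -37.8 − (-31.737) = -6.063
δ_A = -6.063 / 0.145 = -41.81 per mil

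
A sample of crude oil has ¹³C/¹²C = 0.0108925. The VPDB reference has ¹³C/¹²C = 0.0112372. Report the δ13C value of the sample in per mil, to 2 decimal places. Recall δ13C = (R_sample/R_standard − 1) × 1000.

δ13C = (R_sample / R_standard − 1) × 1000
R_sample / R_standard = 0.0108925 / 0.0112372 = 0.969325
δ13C = (0.969325 − 1) × 1000 = -30.675 per mil

-30.67 per mil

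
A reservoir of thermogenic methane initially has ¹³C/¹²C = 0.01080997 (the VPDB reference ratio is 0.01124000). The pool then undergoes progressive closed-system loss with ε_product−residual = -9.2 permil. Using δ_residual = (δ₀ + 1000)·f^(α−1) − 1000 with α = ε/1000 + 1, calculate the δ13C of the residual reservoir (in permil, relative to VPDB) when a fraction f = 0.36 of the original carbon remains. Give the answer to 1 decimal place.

δ₀ = (0.01080997/0.01124000 − 1)×1000 = (0.961741 − 1)×1000 = -38.259 permil
α − 1 = ε/1000 = -0.0092
f^(α−1) = 0.36^(-0.0092) = 1.009444
δ_res = (-38.259 + 1000) × 1.009444 − 1000 = 970.823 − 1000 = -29.18 permil

-29.2 permil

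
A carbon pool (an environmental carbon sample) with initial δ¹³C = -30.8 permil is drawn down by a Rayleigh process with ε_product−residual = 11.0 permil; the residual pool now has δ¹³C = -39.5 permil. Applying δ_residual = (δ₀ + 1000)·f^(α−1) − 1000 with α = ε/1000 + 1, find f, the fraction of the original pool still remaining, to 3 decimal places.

α − 1 = ε/1000 = 0.0110
(δ_res + 1000)/(δ₀ + 1000) = (-39.5 + 1000)/(-30.8 + 1000) = 960.5/969.2 = 0.991024
f = 0.991024^(1/0.0110) = exp(ln(0.991024)/0.0110) = exp(-0.00902/0.0110)
f = exp(-0.8197) = 0.4406

0.441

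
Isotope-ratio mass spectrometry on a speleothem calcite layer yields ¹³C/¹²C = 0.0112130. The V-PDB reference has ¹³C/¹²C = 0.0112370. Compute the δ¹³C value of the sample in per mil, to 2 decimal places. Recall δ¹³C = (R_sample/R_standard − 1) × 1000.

-2.14 per mil

δ¹³C = (R_sample / R_standard − 1) × 1000
R_sample / R_standard = 0.0112130 / 0.0112370 = 0.997864
δ¹³C = (0.997864 − 1) × 1000 = -2.136 per mil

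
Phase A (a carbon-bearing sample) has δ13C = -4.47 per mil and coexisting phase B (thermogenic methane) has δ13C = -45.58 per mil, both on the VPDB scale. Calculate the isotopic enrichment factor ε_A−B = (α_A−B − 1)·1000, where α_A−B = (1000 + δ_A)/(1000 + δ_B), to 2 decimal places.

43.07 per mil

α_A−B = (1000 + -4.47) / (1000 + -45.58) = 995.53 / 954.42 = 1.043073
ε_A−B = (1.043073 − 1) × 1000 = 43.073 per mil
(The approximation ε ≈ δ_A − δ_B would give 41.11 per mil.)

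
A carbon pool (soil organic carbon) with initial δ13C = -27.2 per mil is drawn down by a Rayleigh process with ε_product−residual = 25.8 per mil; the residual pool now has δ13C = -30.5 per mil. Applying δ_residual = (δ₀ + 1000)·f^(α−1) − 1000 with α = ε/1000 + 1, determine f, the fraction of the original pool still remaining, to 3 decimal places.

α − 1 = ε/1000 = 0.0258
(δ_res + 1000)/(δ₀ + 1000) = (-30.5 + 1000)/(-27.2 + 1000) = 969.5/972.8 = 0.996608
f = 0.996608^(1/0.0258) = exp(ln(0.996608)/0.0258) = exp(-0.00340/0.0258)
f = exp(-0.1317) = 0.8766

0.877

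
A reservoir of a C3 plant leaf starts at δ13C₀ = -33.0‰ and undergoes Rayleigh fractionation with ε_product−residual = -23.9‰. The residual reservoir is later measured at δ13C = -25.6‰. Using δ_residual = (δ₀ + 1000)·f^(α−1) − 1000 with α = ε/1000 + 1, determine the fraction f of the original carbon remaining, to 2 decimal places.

α − 1 = ε/1000 = -0.0239
(δ_res + 1000)/(δ₀ + 1000) = (-25.6 + 1000)/(-33.0 + 1000) = 974.4/967.0 = 1.007653
f = 1.007653^(1/-0.0239) = exp(ln(1.007653)/-0.0239) = exp(0.00762/-0.0239)
f = exp(-0.3190) = 0.7269

0.73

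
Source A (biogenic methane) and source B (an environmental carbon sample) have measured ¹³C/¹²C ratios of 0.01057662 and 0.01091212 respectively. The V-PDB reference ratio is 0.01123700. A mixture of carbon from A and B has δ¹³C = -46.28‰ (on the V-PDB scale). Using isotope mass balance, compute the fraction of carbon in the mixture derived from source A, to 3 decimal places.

δ_A = (0.01057662/0.01123700 − 1)×1000 = (0.941232 − 1)×1000 = -58.768‰
δ_B = (0.01091212/0.01123700 − 1)×1000 = (0.971088 − 1)×1000 = -28.912‰
f_A = (δ_mix − δ_B)/(δ_A − δ_B) = (-46.28 − (-28.912))/(-58.768 − (-28.912))
f_A = -17.368 / -29.857 = 0.5817

0.582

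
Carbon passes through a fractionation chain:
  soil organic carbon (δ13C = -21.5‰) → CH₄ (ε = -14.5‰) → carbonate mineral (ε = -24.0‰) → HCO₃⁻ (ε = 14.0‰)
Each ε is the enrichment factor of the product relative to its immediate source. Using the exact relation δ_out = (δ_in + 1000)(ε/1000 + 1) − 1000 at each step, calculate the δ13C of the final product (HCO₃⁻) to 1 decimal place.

-45.7‰

step 1: δ = (-21.50 + 1000)·(-14.5/1000 + 1) − 1000 = -35.69‰
step 2: δ = (-35.69 + 1000)·(-24.0/1000 + 1) − 1000 = -58.83‰
step 3: δ = (-58.83 + 1000)·(14.0/1000 + 1) − 1000 = -45.66‰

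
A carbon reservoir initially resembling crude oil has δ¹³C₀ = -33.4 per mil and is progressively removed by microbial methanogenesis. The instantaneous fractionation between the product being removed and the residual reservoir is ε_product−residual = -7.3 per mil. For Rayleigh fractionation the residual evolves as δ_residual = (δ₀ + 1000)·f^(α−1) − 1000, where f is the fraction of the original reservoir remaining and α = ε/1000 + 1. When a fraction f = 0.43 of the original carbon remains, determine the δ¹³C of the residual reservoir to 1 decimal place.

Rayleigh residual: δ_res = (δ₀ + 1000)·f^(α−1) − 1000
α = ε/1000 + 1 = 0.99270, so α − 1 = -0.00730
f^(α−1) = 0.43^(-0.00730) = 1.006180
δ_res = (-33.4 + 1000) × 1.006180 − 1000 = 972.574 − 1000 = -27.43 per mil

-27.4 per mil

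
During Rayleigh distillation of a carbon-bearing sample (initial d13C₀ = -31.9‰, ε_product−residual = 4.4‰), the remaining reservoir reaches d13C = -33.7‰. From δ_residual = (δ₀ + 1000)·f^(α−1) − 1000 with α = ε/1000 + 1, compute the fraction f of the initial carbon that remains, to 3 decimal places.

α − 1 = ε/1000 = 0.0044
(δ_res + 1000)/(δ₀ + 1000) = (-33.7 + 1000)/(-31.9 + 1000) = 966.3/968.1 = 0.998141
f = 0.998141^(1/0.0044) = exp(ln(0.998141)/0.0044) = exp(-0.00186/0.0044)
f = exp(-0.4230) = 0.6551

0.655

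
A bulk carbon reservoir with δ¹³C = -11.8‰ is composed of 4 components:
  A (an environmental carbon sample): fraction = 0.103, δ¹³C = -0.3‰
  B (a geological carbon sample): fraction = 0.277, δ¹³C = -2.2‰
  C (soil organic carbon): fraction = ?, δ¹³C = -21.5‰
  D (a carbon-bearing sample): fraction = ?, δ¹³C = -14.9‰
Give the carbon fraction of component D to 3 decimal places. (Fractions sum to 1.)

0.329

Let f_D and f_C be the unknown fractions; fractions sum to 1 so f_D + f_C = 0.620.
Mass balance: Σ fᵢ·δᵢ = δ_bulk ⇒ f_D·(-14.9) + f_C·(-21.5) = -11.8 − (-0.640) = -11.160
Substitute f_C = 0.620 − f_D:
f_D·(-14.9 − -21.5) = -11.160 − 0.620×(-21.5) = 2.170
f_D = 2.170 / 6.6 = 0.3288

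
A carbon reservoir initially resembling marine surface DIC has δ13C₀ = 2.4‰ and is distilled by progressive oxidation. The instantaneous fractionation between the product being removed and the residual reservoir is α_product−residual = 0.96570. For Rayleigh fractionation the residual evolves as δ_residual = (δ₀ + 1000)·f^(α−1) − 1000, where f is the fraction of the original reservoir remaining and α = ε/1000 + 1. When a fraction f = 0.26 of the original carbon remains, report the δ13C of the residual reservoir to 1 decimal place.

Rayleigh residual: δ_res = (δ₀ + 1000)·f^(α−1) − 1000
α − 1 = -0.03430
f^(α−1) = 0.26^(-0.03430) = 1.047289
δ_res = (2.4 + 1000) × 1.047289 − 1000 = 1049.802 − 1000 = 49.80‰

49.8‰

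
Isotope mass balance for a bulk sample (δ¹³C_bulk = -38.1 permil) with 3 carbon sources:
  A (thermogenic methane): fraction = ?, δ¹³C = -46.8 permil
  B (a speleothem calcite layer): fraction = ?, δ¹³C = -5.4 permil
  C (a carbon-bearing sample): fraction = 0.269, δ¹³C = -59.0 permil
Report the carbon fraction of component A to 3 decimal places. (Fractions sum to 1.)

0.442

Let f_A and f_B be the unknown fractions; fractions sum to 1 so f_A + f_B = 0.731.
Mass balance: Σ fᵢ·δᵢ = δ_bulk ⇒ f_A·(-46.8) + f_B·(-5.4) = -38.1 − (-15.871) = -22.229
Substitute f_B = 0.731 − f_A:
f_A·(-46.8 − -5.4) = -22.229 − 0.731×(-5.4) = -18.282
f_A = -18.282 / -41.4 = 0.4416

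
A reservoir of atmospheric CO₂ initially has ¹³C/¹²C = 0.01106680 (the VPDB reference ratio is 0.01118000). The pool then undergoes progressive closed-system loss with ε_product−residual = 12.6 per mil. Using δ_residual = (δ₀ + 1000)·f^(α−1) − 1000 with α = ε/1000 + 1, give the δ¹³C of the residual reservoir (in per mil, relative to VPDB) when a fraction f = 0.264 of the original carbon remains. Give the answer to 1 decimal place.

-26.6 per mil

δ₀ = (0.01106680/0.01118000 − 1)×1000 = (0.989875 − 1)×1000 = -10.125 per mil
α − 1 = ε/1000 = 0.0126
f^(α−1) = 0.264^(0.0126) = 0.983359
δ_res = (-10.125 + 1000) × 0.983359 − 1000 = 973.403 − 1000 = -26.60 per mil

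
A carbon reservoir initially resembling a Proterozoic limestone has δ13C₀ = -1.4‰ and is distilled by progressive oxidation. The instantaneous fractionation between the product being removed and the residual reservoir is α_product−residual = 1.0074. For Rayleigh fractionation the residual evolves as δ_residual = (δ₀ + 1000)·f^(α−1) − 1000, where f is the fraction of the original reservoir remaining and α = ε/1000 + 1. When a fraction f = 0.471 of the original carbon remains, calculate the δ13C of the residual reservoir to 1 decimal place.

Rayleigh residual: δ_res = (δ₀ + 1000)·f^(α−1) − 1000
α − 1 = 0.00740
f^(α−1) = 0.471^(0.00740) = 0.994444
δ_res = (-1.4 + 1000) × 0.994444 − 1000 = 993.052 − 1000 = -6.95‰

-6.9‰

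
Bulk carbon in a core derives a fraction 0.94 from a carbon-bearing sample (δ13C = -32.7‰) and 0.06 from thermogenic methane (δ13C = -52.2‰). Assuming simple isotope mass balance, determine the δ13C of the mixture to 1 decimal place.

δ_mix = f_A·δ_A + f_B·δ_B
δ_mix = 0.94 × (-32.7) + 0.06 × (-52.2)
δ_mix = -30.74 + -3.13 = -33.87‰

-33.9‰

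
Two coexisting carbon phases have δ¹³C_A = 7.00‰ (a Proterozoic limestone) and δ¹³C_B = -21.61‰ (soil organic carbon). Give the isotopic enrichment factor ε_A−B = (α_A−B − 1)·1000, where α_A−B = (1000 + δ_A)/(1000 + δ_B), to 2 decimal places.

α_A−B = (1000 + 7.00) / (1000 + -21.61) = 1007.00 / 978.39 = 1.029242
ε_A−B = (1.029242 − 1) × 1000 = 29.242‰
(The approximation ε ≈ δ_A − δ_B would give 28.61‰.)

29.24‰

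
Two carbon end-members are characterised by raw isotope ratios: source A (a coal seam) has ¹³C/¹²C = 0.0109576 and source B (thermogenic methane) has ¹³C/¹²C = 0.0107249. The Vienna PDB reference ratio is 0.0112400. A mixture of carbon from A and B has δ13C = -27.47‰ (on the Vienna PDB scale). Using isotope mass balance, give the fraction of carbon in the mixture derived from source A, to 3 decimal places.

0.887

δ_A = (0.0109576/0.0112400 − 1)×1000 = (0.974875 − 1)×1000 = -25.125‰
δ_B = (0.0107249/0.0112400 − 1)×1000 = (0.954173 − 1)×1000 = -45.827‰
f_A = (δ_mix − δ_B)/(δ_A − δ_B) = (-27.47 − (-45.827))/(-25.125 − (-45.827))
f_A = 18.357 / 20.703 = 0.8867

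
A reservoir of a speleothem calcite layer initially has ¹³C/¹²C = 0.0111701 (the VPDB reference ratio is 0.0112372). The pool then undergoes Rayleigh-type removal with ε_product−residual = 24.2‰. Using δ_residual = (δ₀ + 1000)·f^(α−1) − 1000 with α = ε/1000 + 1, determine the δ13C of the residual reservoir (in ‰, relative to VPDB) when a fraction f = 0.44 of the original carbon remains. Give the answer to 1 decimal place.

δ₀ = (0.0111701/0.0112372 − 1)×1000 = (0.994029 − 1)×1000 = -5.971‰
α − 1 = ε/1000 = 0.0242
f^(α−1) = 0.44^(0.0242) = 0.980328
δ_res = (-5.971 + 1000) × 0.980328 − 1000 = 974.475 − 1000 = -25.53‰

-25.5‰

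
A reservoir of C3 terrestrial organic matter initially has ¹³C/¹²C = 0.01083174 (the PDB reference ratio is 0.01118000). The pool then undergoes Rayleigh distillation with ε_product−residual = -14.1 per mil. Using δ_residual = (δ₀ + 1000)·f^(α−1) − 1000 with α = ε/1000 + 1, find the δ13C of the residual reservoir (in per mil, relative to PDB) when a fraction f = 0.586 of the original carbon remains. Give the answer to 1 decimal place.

δ₀ = (0.01083174/0.01118000 − 1)×1000 = (0.968850 − 1)×1000 = -31.150 per mil
α − 1 = ε/1000 = -0.0141
f^(α−1) = 0.586^(-0.0141) = 1.007564
δ_res = (-31.150 + 1000) × 1.007564 − 1000 = 976.178 − 1000 = -23.82 per mil

-23.8 per mil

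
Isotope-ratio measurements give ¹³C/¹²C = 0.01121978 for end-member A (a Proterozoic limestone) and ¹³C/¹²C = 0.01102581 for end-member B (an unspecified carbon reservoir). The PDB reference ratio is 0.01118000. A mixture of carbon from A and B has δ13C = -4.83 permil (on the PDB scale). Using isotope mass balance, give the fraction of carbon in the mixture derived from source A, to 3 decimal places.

δ_A = (0.01121978/0.01118000 − 1)×1000 = (1.003558 − 1)×1000 = 3.558 permil
δ_B = (0.01102581/0.01118000 − 1)×1000 = (0.986208 − 1)×1000 = -13.792 permil
f_A = (δ_mix − δ_B)/(δ_A − δ_B) = (-4.83 − (-13.792))/(3.558 − (-13.792))
f_A = 8.962 / 17.350 = 0.5165

0.517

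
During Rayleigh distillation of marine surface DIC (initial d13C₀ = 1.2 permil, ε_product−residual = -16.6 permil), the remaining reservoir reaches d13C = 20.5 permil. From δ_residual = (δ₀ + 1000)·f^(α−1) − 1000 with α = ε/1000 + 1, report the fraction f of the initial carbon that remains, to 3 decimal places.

0.317

α − 1 = ε/1000 = -0.0166
(δ_res + 1000)/(δ₀ + 1000) = (20.5 + 1000)/(1.2 + 1000) = 1020.5/1001.2 = 1.019277
f = 1.019277^(1/-0.0166) = exp(ln(1.019277)/-0.0166) = exp(0.01909/-0.0166)
f = exp(-1.1502) = 0.3166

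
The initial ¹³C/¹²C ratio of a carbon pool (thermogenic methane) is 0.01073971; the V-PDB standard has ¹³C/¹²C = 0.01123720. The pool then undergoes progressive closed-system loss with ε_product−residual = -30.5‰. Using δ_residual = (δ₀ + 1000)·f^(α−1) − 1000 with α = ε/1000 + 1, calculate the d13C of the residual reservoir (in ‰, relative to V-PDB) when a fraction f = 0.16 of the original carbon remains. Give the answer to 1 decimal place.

δ₀ = (0.01073971/0.01123720 − 1)×1000 = (0.955728 − 1)×1000 = -44.272‰
α − 1 = ε/1000 = -0.0305
f^(α−1) = 0.16^(-0.0305) = 1.057485
δ_res = (-44.272 + 1000) × 1.057485 − 1000 = 1010.669 − 1000 = 10.67‰

10.7‰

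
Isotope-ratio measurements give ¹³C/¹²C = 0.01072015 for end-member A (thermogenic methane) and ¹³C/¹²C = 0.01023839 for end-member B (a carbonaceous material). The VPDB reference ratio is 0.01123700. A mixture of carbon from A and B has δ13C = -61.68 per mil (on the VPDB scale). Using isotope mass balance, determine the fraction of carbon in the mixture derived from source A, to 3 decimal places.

δ_A = (0.01072015/0.01123700 − 1)×1000 = (0.954005 − 1)×1000 = -45.995 per mil
δ_B = (0.01023839/0.01123700 − 1)×1000 = (0.911132 − 1)×1000 = -88.868 per mil
f_A = (δ_mix − δ_B)/(δ_A − δ_B) = (-61.68 − (-88.868))/(-45.995 − (-88.868))
f_A = 27.188 / 42.873 = 0.6342

0.634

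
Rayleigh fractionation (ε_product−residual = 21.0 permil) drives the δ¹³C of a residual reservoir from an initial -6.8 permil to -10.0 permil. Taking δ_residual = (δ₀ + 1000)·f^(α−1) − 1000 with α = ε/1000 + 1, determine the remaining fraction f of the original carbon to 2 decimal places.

0.86

α − 1 = ε/1000 = 0.0210
(δ_res + 1000)/(δ₀ + 1000) = (-10.0 + 1000)/(-6.8 + 1000) = 990.0/993.2 = 0.996778
f = 0.996778^(1/0.0210) = exp(ln(0.996778)/0.0210) = exp(-0.00323/0.0210)
f = exp(-0.1537) = 0.8576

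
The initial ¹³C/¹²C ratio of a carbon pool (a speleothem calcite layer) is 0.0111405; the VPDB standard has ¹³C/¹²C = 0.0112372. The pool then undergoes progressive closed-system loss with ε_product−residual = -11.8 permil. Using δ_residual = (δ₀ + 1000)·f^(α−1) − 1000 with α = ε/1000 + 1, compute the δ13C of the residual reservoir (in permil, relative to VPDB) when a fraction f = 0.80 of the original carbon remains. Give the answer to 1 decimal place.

δ₀ = (0.0111405/0.0112372 − 1)×1000 = (0.991395 − 1)×1000 = -8.605 permil
α − 1 = ε/1000 = -0.0118
f^(α−1) = 0.80^(-0.0118) = 1.002637
δ_res = (-8.605 + 1000) × 1.002637 − 1000 = 994.009 − 1000 = -5.99 permil

-6.0 permil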